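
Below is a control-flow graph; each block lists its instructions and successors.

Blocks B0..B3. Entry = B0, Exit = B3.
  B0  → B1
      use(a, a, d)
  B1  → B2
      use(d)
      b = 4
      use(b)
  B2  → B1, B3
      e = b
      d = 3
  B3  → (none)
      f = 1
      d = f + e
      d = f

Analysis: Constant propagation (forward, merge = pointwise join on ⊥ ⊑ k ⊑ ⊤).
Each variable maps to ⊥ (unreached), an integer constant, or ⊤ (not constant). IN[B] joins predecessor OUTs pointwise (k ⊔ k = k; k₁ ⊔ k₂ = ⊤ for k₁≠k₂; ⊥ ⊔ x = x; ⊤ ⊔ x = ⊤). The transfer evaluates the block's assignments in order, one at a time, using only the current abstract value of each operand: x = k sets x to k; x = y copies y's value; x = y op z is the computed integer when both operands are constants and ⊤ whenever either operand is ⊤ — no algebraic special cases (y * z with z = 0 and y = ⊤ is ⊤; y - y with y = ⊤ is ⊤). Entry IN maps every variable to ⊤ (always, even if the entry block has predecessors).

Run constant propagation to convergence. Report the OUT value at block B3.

Fixpoint table:
  B0:  IN=(all ⊤)  OUT=(all ⊤)
  B1:  IN=(all ⊤)  OUT={b:4; rest ⊤}
  B2:  IN={b:4; rest ⊤}  OUT={b:4, d:3, e:4; rest ⊤}
  B3:  IN={b:4, d:3, e:4; rest ⊤}  OUT={b:4, d:1, e:4, f:1; rest ⊤}

Merge at B3: IN[B3] = OUT[B2] = {a: ⊤, b: 4, c: ⊤, d: 3, e: 4, f: ⊤}
Applying B3's transfer function to that IN value gives OUT[B3] (row B3 above).

Answer: {a: ⊤, b: 4, c: ⊤, d: 1, e: 4, f: 1}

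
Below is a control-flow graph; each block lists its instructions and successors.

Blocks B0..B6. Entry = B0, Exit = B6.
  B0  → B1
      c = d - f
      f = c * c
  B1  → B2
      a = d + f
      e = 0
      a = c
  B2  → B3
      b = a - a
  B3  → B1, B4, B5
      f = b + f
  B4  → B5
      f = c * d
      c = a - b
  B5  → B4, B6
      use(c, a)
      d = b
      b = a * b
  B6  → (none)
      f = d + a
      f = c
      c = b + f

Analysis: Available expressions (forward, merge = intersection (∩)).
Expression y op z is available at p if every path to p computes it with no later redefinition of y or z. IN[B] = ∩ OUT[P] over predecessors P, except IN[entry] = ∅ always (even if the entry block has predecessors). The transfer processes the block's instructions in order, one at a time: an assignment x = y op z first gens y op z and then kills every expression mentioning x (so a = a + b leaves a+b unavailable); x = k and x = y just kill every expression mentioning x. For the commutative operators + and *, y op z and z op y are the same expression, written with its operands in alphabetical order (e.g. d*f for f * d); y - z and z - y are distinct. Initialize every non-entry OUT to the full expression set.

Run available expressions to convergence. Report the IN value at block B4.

Per-block solution:
  B0:  IN={}  OUT={c*c}
  B1:  IN={c*c}  OUT={c*c, d+f}
  B2:  IN={c*c, d+f}  OUT={a-a, c*c, d+f}
  B3:  IN={a-a, c*c, d+f}  OUT={a-a, c*c}
  B4:  IN={a-a}  OUT={a-a, a-b}
  B5:  IN={a-a}  OUT={a-a}
  B6:  IN={a-a}  OUT={a+d, a-a, b+f}

Merge at B4: IN[B4] = OUT[B3] ∩ OUT[B5] = {a-a}

Answer: {a-a}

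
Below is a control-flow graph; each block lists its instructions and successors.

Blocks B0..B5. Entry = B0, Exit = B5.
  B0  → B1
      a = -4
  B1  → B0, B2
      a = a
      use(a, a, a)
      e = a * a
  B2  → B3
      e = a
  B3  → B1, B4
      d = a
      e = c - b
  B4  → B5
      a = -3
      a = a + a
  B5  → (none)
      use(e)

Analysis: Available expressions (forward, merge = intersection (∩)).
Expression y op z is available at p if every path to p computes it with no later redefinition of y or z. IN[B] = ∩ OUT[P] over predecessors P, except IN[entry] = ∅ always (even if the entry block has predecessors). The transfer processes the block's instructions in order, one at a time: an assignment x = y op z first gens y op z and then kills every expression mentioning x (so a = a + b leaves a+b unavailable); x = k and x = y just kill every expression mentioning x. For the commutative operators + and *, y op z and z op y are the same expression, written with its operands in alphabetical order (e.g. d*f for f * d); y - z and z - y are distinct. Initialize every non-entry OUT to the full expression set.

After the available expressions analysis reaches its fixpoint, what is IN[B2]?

Answer: {a*a}

Working:
Per-block solution:
  B0:   IN={}   OUT={}
  B1:   IN={}   OUT={a*a}
  B2:   IN={a*a}   OUT={a*a}
  B3:   IN={a*a}   OUT={a*a, c-b}
  B4:   IN={a*a, c-b}   OUT={c-b}
  B5:   IN={c-b}   OUT={c-b}

Merge at B2: IN[B2] = OUT[B1] = {a*a}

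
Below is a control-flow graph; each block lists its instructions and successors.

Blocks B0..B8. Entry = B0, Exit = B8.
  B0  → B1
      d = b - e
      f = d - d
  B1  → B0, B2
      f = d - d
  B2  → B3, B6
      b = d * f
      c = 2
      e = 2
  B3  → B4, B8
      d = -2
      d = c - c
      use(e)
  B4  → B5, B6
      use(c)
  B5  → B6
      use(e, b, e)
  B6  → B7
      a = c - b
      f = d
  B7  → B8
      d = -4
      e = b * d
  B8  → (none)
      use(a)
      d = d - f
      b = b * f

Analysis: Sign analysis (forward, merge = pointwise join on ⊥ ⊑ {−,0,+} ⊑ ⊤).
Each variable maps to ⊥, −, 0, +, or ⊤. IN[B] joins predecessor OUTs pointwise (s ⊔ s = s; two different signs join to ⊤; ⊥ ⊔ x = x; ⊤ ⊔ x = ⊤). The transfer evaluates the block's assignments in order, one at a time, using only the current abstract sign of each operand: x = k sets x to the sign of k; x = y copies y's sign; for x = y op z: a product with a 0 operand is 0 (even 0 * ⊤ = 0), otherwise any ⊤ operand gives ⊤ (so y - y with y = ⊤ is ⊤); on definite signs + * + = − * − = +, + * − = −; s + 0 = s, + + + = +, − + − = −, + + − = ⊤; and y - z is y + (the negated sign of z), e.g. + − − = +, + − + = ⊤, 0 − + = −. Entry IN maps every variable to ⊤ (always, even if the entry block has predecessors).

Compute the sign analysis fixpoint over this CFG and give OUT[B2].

Fixpoint table:
  B0:   IN=(all ⊤)   OUT=(all ⊤)
  B1:   IN=(all ⊤)   OUT=(all ⊤)
  B2:   IN=(all ⊤)   OUT={c:+, e:+; rest ⊤}
  B3:   IN={c:+, e:+; rest ⊤}   OUT={c:+, e:+; rest ⊤}
  B4:   IN={c:+, e:+; rest ⊤}   OUT={c:+, e:+; rest ⊤}
  B5:   IN={c:+, e:+; rest ⊤}   OUT={c:+, e:+; rest ⊤}
  B6:   IN={c:+, e:+; rest ⊤}   OUT={c:+, e:+; rest ⊤}
  B7:   IN={c:+, e:+; rest ⊤}   OUT={c:+, d:-; rest ⊤}
  B8:   IN={c:+; rest ⊤}   OUT={c:+; rest ⊤}

Merge at B2: IN[B2] = OUT[B1] = {a: ⊤, b: ⊤, c: ⊤, d: ⊤, e: ⊤, f: ⊤}
Applying B2's transfer function to that IN value gives OUT[B2] (row B2 above).

Answer: {a: ⊤, b: ⊤, c: +, d: ⊤, e: +, f: ⊤}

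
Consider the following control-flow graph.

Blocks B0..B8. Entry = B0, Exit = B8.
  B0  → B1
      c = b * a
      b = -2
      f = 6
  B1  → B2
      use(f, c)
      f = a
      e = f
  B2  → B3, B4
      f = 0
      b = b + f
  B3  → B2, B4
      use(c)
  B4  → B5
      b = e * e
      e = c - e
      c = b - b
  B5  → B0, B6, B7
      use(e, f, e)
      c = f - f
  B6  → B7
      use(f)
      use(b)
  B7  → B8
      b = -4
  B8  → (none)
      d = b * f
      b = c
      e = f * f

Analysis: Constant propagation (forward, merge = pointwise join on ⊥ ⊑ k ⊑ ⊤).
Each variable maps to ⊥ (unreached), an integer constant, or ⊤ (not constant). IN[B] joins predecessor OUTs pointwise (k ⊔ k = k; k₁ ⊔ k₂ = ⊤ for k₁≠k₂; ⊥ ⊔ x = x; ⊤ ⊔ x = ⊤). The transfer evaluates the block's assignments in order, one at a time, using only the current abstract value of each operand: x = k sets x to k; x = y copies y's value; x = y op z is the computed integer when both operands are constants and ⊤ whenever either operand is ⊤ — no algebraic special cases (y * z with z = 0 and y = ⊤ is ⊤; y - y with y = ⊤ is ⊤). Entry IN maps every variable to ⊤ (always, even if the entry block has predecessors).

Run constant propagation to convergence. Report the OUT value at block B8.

Fixpoint table:
  B0:   IN=(all ⊤)   OUT={b:-2, f:6; rest ⊤}
  B1:   IN={b:-2, f:6; rest ⊤}   OUT={b:-2; rest ⊤}
  B2:   IN={b:-2; rest ⊤}   OUT={b:-2, f:0; rest ⊤}
  B3:   IN={b:-2, f:0; rest ⊤}   OUT={b:-2, f:0; rest ⊤}
  B4:   IN={b:-2, f:0; rest ⊤}   OUT={f:0; rest ⊤}
  B5:   IN={f:0; rest ⊤}   OUT={c:0, f:0; rest ⊤}
  B6:   IN={c:0, f:0; rest ⊤}   OUT={c:0, f:0; rest ⊤}
  B7:   IN={c:0, f:0; rest ⊤}   OUT={b:-4, c:0, f:0; rest ⊤}
  B8:   IN={b:-4, c:0, f:0; rest ⊤}   OUT={b:0, c:0, d:0, e:0, f:0; rest ⊤}

Merge at B8: IN[B8] = OUT[B7] = {a: ⊤, b: -4, c: 0, d: ⊤, e: ⊤, f: 0}
Applying B8's transfer function to that IN value gives OUT[B8] (row B8 above).

Answer: {a: ⊤, b: 0, c: 0, d: 0, e: 0, f: 0}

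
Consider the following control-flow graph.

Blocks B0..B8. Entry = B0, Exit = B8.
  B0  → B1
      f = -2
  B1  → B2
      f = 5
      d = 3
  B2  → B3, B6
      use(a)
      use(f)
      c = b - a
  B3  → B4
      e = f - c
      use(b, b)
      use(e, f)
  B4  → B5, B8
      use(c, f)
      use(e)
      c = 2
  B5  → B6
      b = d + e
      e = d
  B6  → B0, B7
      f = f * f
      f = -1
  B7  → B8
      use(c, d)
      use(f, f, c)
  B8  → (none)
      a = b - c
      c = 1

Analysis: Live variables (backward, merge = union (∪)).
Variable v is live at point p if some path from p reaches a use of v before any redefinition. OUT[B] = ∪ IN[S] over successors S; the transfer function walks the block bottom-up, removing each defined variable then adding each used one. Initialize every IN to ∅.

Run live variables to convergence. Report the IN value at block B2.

Per-block solution:
  B0:  IN={a, b}  OUT={a, b}
  B1:  IN={a, b}  OUT={a, b, d, f}
  B2:  IN={a, b, d, f}  OUT={a, b, c, d, f}
  B3:  IN={a, b, c, d, f}  OUT={a, b, c, d, e, f}
  B4:  IN={a, b, c, d, e, f}  OUT={a, b, c, d, e, f}
  B5:  IN={a, c, d, e, f}  OUT={a, b, c, d, f}
  B6:  IN={a, b, c, d, f}  OUT={a, b, c, d, f}
  B7:  IN={b, c, d, f}  OUT={b, c}
  B8:  IN={b, c}  OUT={}

Merge at B2: OUT[B2] = IN[B3] ⊔ IN[B6] = {a, b, c, d, f}
Applying B2's transfer function to that OUT value gives IN[B2] (row B2 above).

Answer: {a, b, d, f}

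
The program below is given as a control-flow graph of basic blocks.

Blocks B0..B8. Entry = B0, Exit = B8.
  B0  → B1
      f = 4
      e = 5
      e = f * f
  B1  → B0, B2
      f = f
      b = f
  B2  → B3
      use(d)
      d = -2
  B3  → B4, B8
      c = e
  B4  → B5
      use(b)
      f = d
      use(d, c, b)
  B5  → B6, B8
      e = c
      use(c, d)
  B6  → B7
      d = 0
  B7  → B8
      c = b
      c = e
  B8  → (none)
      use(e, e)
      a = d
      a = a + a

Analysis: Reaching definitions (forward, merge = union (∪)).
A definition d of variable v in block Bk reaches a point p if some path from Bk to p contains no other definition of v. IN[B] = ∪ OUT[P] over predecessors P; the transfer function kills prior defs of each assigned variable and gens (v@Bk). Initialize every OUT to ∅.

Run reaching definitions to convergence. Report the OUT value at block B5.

Answer: {b@B1, c@B3, d@B2, e@B5, f@B4}

Trace:
Fixpoint table:
  B0:   IN={b@B1, e@B0, f@B1}   OUT={b@B1, e@B0, f@B0}
  B1:   IN={b@B1, e@B0, f@B0}   OUT={b@B1, e@B0, f@B1}
  B2:   IN={b@B1, e@B0, f@B1}   OUT={b@B1, d@B2, e@B0, f@B1}
  B3:   IN={b@B1, d@B2, e@B0, f@B1}   OUT={b@B1, c@B3, d@B2, e@B0, f@B1}
  B4:   IN={b@B1, c@B3, d@B2, e@B0, f@B1}   OUT={b@B1, c@B3, d@B2, e@B0, f@B4}
  B5:   IN={b@B1, c@B3, d@B2, e@B0, f@B4}   OUT={b@B1, c@B3, d@B2, e@B5, f@B4}
  B6:   IN={b@B1, c@B3, d@B2, e@B5, f@B4}   OUT={b@B1, c@B3, d@B6, e@B5, f@B4}
  B7:   IN={b@B1, c@B3, d@B6, e@B5, f@B4}   OUT={b@B1, c@B7, d@B6, e@B5, f@B4}
  B8:   IN={b@B1, c@B3, c@B7, d@B2, d@B6, e@B0, e@B5, f@B1, f@B4}   OUT={a@B8, b@B1, c@B3, c@B7, d@B2, d@B6, e@B0, e@B5, f@B1, f@B4}

Merge at B5: IN[B5] = OUT[B4] = {b@B1, c@B3, d@B2, e@B0, f@B4}
Applying B5's transfer function to that IN value gives OUT[B5] (row B5 above).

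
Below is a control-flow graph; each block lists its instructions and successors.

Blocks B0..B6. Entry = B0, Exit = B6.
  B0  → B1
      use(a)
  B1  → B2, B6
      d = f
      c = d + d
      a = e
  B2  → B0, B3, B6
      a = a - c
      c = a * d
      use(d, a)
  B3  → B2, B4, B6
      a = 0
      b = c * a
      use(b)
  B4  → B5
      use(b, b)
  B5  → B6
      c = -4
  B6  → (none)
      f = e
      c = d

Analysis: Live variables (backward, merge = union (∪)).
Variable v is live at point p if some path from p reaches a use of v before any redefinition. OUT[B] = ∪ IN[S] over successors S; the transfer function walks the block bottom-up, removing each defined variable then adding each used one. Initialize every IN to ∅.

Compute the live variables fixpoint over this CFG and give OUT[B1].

Converged values:
  B0:   IN={a, e, f}   OUT={e, f}
  B1:   IN={e, f}   OUT={a, c, d, e, f}
  B2:   IN={a, c, d, e, f}   OUT={a, c, d, e, f}
  B3:   IN={c, d, e, f}   OUT={a, b, c, d, e, f}
  B4:   IN={b, d, e}   OUT={d, e}
  B5:   IN={d, e}   OUT={d, e}
  B6:   IN={d, e}   OUT={}

Merge at B1: OUT[B1] = IN[B2] ⊔ IN[B6] = {a, c, d, e, f}

Answer: {a, c, d, e, f}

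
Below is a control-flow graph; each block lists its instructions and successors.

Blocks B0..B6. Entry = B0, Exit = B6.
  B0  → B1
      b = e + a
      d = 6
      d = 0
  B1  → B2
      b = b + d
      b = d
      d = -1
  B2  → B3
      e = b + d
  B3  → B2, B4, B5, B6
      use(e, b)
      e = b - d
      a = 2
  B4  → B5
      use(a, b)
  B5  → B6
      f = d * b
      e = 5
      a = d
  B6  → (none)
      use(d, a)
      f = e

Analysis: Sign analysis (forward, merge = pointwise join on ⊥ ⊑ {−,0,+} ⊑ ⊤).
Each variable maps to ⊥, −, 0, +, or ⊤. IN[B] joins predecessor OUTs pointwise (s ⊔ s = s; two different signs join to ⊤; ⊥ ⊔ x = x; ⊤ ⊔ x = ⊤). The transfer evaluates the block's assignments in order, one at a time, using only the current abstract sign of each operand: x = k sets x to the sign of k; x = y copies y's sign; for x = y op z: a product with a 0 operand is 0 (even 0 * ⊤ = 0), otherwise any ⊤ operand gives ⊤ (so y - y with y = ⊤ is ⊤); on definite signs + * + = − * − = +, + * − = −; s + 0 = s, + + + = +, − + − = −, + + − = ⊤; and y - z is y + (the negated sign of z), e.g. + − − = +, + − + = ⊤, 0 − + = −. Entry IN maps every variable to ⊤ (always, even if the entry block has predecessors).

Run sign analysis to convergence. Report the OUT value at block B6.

Per-block solution:
  B0:   IN=(all ⊤)   OUT={d:0; rest ⊤}
  B1:   IN={d:0; rest ⊤}   OUT={b:0, d:-; rest ⊤}
  B2:   IN={b:0, d:-; rest ⊤}   OUT={b:0, d:-, e:-; rest ⊤}
  B3:   IN={b:0, d:-, e:-; rest ⊤}   OUT={a:+, b:0, d:-, e:+; rest ⊤}
  B4:   IN={a:+, b:0, d:-, e:+; rest ⊤}   OUT={a:+, b:0, d:-, e:+; rest ⊤}
  B5:   IN={a:+, b:0, d:-, e:+; rest ⊤}   OUT={a:-, b:0, d:-, e:+, f:0; rest ⊤}
  B6:   IN={b:0, d:-, e:+; rest ⊤}   OUT={b:0, d:-, e:+, f:+; rest ⊤}

Merge at B6: IN[B6] = OUT[B3] ⊔ OUT[B5] = {a: ⊤, b: 0, c: ⊤, d: -, e: +, f: ⊤}
Applying B6's transfer function to that IN value gives OUT[B6] (row B6 above).

Answer: {a: ⊤, b: 0, c: ⊤, d: -, e: +, f: +}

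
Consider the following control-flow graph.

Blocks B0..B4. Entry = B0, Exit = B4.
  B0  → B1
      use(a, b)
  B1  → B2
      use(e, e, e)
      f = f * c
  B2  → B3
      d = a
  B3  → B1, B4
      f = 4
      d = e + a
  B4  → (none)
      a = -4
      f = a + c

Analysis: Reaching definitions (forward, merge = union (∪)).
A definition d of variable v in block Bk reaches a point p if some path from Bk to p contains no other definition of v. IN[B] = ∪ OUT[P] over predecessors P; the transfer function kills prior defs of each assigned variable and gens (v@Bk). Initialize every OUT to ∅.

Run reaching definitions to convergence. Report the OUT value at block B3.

Converged values:
  B0:  IN={}  OUT={}
  B1:  IN={d@B3, f@B3}  OUT={d@B3, f@B1}
  B2:  IN={d@B3, f@B1}  OUT={d@B2, f@B1}
  B3:  IN={d@B2, f@B1}  OUT={d@B3, f@B3}
  B4:  IN={d@B3, f@B3}  OUT={a@B4, d@B3, f@B4}

Merge at B3: IN[B3] = OUT[B2] = {d@B2, f@B1}
Applying B3's transfer function to that IN value gives OUT[B3] (row B3 above).

Answer: {d@B3, f@B3}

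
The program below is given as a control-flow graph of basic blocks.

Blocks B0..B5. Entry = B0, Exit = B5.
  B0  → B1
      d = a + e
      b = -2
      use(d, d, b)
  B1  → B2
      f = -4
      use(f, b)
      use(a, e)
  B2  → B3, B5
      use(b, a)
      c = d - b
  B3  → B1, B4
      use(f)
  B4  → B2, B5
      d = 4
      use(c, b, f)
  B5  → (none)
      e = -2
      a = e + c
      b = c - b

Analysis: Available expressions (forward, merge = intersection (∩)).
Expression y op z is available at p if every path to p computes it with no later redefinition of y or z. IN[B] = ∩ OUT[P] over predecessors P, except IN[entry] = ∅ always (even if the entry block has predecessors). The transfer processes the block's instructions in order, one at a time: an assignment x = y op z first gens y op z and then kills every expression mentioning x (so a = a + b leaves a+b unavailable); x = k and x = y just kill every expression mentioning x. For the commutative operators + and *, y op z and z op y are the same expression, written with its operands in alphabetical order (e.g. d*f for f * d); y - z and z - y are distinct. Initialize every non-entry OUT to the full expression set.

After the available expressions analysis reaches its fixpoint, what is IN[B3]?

Fixpoint table:
  B0:   IN={}   OUT={a+e}
  B1:   IN={a+e}   OUT={a+e}
  B2:   IN={a+e}   OUT={a+e, d-b}
  B3:   IN={a+e, d-b}   OUT={a+e, d-b}
  B4:   IN={a+e, d-b}   OUT={a+e}
  B5:   IN={a+e}   OUT={c+e}

Merge at B3: IN[B3] = OUT[B2] = {a+e, d-b}

Answer: {a+e, d-b}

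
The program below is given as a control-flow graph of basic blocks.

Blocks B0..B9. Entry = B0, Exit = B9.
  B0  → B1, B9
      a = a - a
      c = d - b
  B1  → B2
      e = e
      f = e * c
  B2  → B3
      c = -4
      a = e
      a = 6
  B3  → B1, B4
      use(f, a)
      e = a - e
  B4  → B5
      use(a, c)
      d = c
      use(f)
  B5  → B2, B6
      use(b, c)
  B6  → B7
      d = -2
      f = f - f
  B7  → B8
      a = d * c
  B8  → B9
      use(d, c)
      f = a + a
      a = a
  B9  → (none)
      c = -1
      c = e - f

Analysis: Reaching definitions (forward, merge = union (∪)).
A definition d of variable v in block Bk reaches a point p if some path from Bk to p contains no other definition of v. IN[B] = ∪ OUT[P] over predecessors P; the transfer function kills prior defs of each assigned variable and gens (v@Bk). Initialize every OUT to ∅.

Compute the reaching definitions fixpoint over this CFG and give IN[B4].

Answer: {a@B2, c@B2, d@B4, e@B3, f@B1}

Trace:
Converged values:
  B0:   IN={}   OUT={a@B0, c@B0}
  B1:   IN={a@B0, a@B2, c@B0, c@B2, d@B4, e@B3, f@B1}   OUT={a@B0, a@B2, c@B0, c@B2, d@B4, e@B1, f@B1}
  B2:   IN={a@B0, a@B2, c@B0, c@B2, d@B4, e@B1, e@B3, f@B1}   OUT={a@B2, c@B2, d@B4, e@B1, e@B3, f@B1}
  B3:   IN={a@B2, c@B2, d@B4, e@B1, e@B3, f@B1}   OUT={a@B2, c@B2, d@B4, e@B3, f@B1}
  B4:   IN={a@B2, c@B2, d@B4, e@B3, f@B1}   OUT={a@B2, c@B2, d@B4, e@B3, f@B1}
  B5:   IN={a@B2, c@B2, d@B4, e@B3, f@B1}   OUT={a@B2, c@B2, d@B4, e@B3, f@B1}
  B6:   IN={a@B2, c@B2, d@B4, e@B3, f@B1}   OUT={a@B2, c@B2, d@B6, e@B3, f@B6}
  B7:   IN={a@B2, c@B2, d@B6, e@B3, f@B6}   OUT={a@B7, c@B2, d@B6, e@B3, f@B6}
  B8:   IN={a@B7, c@B2, d@B6, e@B3, f@B6}   OUT={a@B8, c@B2, d@B6, e@B3, f@B8}
  B9:   IN={a@B0, a@B8, c@B0, c@B2, d@B6, e@B3, f@B8}   OUT={a@B0, a@B8, c@B9, d@B6, e@B3, f@B8}

Merge at B4: IN[B4] = OUT[B3] = {a@B2, c@B2, d@B4, e@B3, f@B1}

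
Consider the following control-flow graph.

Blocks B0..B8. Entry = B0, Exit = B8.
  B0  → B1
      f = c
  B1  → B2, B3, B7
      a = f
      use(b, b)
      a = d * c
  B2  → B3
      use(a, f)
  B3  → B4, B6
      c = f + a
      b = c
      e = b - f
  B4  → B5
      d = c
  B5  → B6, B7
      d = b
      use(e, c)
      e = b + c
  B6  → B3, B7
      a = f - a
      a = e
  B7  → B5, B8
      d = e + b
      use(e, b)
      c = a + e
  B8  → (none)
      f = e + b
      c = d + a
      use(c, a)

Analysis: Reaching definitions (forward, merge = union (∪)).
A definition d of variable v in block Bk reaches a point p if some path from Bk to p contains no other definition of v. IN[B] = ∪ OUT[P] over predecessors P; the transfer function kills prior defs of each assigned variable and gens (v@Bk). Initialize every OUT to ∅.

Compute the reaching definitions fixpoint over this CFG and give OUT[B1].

Per-block solution:
  B0: | IN={} | OUT={f@B0}
  B1: | IN={f@B0} | OUT={a@B1, f@B0}
  B2: | IN={a@B1, f@B0} | OUT={a@B1, f@B0}
  B3: | IN={a@B1, a@B6, b@B3, c@B3, c@B7, d@B5, e@B3, e@B5, f@B0} | OUT={a@B1, a@B6, b@B3, c@B3, d@B5, e@B3, f@B0}
  B4: | IN={a@B1, a@B6, b@B3, c@B3, d@B5, e@B3, f@B0} | OUT={a@B1, a@B6, b@B3, c@B3, d@B4, e@B3, f@B0}
  B5: | IN={a@B1, a@B6, b@B3, c@B3, c@B7, d@B4, d@B7, e@B3, e@B5, f@B0} | OUT={a@B1, a@B6, b@B3, c@B3, c@B7, d@B5, e@B5, f@B0}
  B6: | IN={a@B1, a@B6, b@B3, c@B3, c@B7, d@B5, e@B3, e@B5, f@B0} | OUT={a@B6, b@B3, c@B3, c@B7, d@B5, e@B3, e@B5, f@B0}
  B7: | IN={a@B1, a@B6, b@B3, c@B3, c@B7, d@B5, e@B3, e@B5, f@B0} | OUT={a@B1, a@B6, b@B3, c@B7, d@B7, e@B3, e@B5, f@B0}
  B8: | IN={a@B1, a@B6, b@B3, c@B7, d@B7, e@B3, e@B5, f@B0} | OUT={a@B1, a@B6, b@B3, c@B8, d@B7, e@B3, e@B5, f@B8}

Merge at B1: IN[B1] = OUT[B0] = {f@B0}
Applying B1's transfer function to that IN value gives OUT[B1] (row B1 above).

Answer: {a@B1, f@B0}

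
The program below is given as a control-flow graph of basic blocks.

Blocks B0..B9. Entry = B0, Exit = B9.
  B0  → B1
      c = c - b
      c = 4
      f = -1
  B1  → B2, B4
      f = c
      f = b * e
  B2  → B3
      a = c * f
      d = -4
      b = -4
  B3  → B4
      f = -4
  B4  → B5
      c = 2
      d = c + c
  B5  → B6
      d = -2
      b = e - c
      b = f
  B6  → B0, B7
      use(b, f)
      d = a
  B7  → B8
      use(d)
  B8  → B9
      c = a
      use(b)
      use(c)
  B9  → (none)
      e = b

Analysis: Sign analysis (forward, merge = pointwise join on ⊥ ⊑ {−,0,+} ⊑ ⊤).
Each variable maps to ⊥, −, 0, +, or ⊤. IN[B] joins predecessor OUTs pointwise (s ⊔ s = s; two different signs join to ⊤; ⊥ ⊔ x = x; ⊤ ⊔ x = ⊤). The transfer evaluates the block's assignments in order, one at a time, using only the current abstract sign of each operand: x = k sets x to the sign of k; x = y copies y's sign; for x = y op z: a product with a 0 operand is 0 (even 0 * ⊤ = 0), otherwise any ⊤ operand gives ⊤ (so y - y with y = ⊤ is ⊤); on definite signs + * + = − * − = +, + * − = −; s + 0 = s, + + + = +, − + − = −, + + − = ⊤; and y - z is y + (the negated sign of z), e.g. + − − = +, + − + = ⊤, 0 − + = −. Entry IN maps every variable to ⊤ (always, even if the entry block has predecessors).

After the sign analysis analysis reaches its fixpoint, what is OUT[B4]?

Answer: {a: ⊤, b: ⊤, c: +, d: +, e: ⊤, f: ⊤}

Working:
Fixpoint table:
  B0: | IN=(all ⊤) | OUT={c:+, f:-; rest ⊤}
  B1: | IN={c:+, f:-; rest ⊤} | OUT={c:+; rest ⊤}
  B2: | IN={c:+; rest ⊤} | OUT={b:-, c:+, d:-; rest ⊤}
  B3: | IN={b:-, c:+, d:-; rest ⊤} | OUT={b:-, c:+, d:-, f:-; rest ⊤}
  B4: | IN={c:+; rest ⊤} | OUT={c:+, d:+; rest ⊤}
  B5: | IN={c:+, d:+; rest ⊤} | OUT={c:+, d:-; rest ⊤}
  B6: | IN={c:+, d:-; rest ⊤} | OUT={c:+; rest ⊤}
  B7: | IN={c:+; rest ⊤} | OUT={c:+; rest ⊤}
  B8: | IN={c:+; rest ⊤} | OUT=(all ⊤)
  B9: | IN=(all ⊤) | OUT=(all ⊤)

Merge at B4: IN[B4] = OUT[B1] ⊔ OUT[B3] = {a: ⊤, b: ⊤, c: +, d: ⊤, e: ⊤, f: ⊤}
Applying B4's transfer function to that IN value gives OUT[B4] (row B4 above).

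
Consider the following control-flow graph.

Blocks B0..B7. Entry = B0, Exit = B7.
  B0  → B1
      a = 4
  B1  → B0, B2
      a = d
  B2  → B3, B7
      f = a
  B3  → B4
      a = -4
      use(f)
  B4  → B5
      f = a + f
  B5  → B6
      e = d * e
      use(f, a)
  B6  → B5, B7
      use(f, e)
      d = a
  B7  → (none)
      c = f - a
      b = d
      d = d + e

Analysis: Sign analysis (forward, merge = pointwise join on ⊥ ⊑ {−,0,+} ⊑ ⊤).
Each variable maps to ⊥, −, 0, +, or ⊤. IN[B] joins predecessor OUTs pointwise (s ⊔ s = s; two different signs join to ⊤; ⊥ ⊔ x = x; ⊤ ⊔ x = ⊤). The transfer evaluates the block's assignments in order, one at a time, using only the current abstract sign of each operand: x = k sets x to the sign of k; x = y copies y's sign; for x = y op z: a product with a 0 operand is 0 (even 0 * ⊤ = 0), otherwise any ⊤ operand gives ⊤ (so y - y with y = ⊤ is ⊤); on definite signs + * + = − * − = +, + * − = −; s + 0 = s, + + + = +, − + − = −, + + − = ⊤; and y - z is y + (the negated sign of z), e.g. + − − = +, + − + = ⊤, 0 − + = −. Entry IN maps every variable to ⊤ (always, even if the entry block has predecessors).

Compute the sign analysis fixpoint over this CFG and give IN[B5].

Fixpoint table:
  B0: | IN=(all ⊤) | OUT={a:+; rest ⊤}
  B1: | IN={a:+; rest ⊤} | OUT=(all ⊤)
  B2: | IN=(all ⊤) | OUT=(all ⊤)
  B3: | IN=(all ⊤) | OUT={a:-; rest ⊤}
  B4: | IN={a:-; rest ⊤} | OUT={a:-; rest ⊤}
  B5: | IN={a:-; rest ⊤} | OUT={a:-; rest ⊤}
  B6: | IN={a:-; rest ⊤} | OUT={a:-, d:-; rest ⊤}
  B7: | IN=(all ⊤) | OUT=(all ⊤)

Merge at B5: IN[B5] = OUT[B4] ⊔ OUT[B6] = {a: -, b: ⊤, c: ⊤, d: ⊤, e: ⊤, f: ⊤}

Answer: {a: -, b: ⊤, c: ⊤, d: ⊤, e: ⊤, f: ⊤}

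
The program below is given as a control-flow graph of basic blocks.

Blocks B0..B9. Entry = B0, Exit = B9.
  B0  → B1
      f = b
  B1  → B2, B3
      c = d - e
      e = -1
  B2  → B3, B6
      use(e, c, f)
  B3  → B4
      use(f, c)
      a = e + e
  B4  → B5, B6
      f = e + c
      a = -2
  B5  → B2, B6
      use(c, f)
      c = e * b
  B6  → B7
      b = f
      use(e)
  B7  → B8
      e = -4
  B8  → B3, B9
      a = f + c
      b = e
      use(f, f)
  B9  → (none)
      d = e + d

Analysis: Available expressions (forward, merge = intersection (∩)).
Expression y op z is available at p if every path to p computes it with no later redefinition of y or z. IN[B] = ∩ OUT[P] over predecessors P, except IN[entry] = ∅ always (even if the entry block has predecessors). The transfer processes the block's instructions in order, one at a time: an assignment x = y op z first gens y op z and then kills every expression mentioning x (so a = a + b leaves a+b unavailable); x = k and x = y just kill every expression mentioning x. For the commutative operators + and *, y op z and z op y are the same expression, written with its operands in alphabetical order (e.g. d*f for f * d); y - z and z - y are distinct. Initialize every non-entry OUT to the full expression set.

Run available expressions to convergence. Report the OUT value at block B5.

Converged values:
  B0:   IN={}   OUT={}
  B1:   IN={}   OUT={}
  B2:   IN={}   OUT={}
  B3:   IN={}   OUT={e+e}
  B4:   IN={e+e}   OUT={c+e, e+e}
  B5:   IN={c+e, e+e}   OUT={b*e, e+e}
  B6:   IN={}   OUT={}
  B7:   IN={}   OUT={}
  B8:   IN={}   OUT={c+f}
  B9:   IN={c+f}   OUT={c+f}

Merge at B5: IN[B5] = OUT[B4] = {c+e, e+e}
Applying B5's transfer function to that IN value gives OUT[B5] (row B5 above).

Answer: {b*e, e+e}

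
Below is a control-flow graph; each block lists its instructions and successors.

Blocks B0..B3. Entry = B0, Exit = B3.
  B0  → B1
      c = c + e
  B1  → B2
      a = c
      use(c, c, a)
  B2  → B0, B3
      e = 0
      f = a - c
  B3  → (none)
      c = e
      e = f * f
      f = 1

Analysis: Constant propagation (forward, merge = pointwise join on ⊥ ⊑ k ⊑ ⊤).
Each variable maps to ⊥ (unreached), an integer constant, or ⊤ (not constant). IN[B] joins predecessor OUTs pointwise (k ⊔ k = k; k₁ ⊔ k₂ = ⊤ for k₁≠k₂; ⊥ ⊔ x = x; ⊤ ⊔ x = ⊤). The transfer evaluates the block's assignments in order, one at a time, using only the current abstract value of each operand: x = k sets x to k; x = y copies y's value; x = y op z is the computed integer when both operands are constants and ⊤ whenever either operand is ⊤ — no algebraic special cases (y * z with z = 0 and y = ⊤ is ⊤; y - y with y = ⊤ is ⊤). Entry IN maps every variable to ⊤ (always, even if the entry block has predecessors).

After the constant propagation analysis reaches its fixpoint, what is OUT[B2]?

Answer: {a: ⊤, b: ⊤, c: ⊤, d: ⊤, e: 0, f: ⊤}

Derivation:
Converged values:
  B0: | IN=(all ⊤) | OUT=(all ⊤)
  B1: | IN=(all ⊤) | OUT=(all ⊤)
  B2: | IN=(all ⊤) | OUT={e:0; rest ⊤}
  B3: | IN={e:0; rest ⊤} | OUT={c:0, f:1; rest ⊤}

Merge at B2: IN[B2] = OUT[B1] = {a: ⊤, b: ⊤, c: ⊤, d: ⊤, e: ⊤, f: ⊤}
Applying B2's transfer function to that IN value gives OUT[B2] (row B2 above).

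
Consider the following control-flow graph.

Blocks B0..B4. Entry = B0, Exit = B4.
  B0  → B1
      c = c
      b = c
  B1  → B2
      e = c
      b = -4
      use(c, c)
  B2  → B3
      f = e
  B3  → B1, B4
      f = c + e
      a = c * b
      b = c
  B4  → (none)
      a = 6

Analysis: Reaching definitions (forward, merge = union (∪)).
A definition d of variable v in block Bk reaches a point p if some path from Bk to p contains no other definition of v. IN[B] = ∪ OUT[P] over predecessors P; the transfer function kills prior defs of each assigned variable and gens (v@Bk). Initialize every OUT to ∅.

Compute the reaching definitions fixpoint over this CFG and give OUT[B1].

Fixpoint table:
  B0:   IN={}   OUT={b@B0, c@B0}
  B1:   IN={a@B3, b@B0, b@B3, c@B0, e@B1, f@B3}   OUT={a@B3, b@B1, c@B0, e@B1, f@B3}
  B2:   IN={a@B3, b@B1, c@B0, e@B1, f@B3}   OUT={a@B3, b@B1, c@B0, e@B1, f@B2}
  B3:   IN={a@B3, b@B1, c@B0, e@B1, f@B2}   OUT={a@B3, b@B3, c@B0, e@B1, f@B3}
  B4:   IN={a@B3, b@B3, c@B0, e@B1, f@B3}   OUT={a@B4, b@B3, c@B0, e@B1, f@B3}

Merge at B1: IN[B1] = OUT[B0] ⊔ OUT[B3] = {a@B3, b@B0, b@B3, c@B0, e@B1, f@B3}
Applying B1's transfer function to that IN value gives OUT[B1] (row B1 above).

Answer: {a@B3, b@B1, c@B0, e@B1, f@B3}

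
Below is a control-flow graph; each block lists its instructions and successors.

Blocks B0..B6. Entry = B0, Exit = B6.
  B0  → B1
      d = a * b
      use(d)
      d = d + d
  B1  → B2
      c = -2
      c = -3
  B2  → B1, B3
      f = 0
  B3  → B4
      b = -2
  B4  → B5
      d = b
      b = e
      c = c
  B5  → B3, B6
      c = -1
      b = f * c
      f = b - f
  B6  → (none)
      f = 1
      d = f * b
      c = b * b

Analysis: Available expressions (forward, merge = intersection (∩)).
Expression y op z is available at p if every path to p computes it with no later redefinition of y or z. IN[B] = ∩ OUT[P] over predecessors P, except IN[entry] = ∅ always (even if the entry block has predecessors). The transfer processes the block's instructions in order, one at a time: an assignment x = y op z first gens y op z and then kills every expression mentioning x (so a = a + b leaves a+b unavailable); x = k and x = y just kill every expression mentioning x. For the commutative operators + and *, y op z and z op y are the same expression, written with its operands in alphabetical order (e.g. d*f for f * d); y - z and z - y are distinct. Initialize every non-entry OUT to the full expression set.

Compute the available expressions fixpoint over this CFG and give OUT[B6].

Converged values:
  B0: | IN={} | OUT={a*b}
  B1: | IN={a*b} | OUT={a*b}
  B2: | IN={a*b} | OUT={a*b}
  B3: | IN={} | OUT={}
  B4: | IN={} | OUT={}
  B5: | IN={} | OUT={}
  B6: | IN={} | OUT={b*b, b*f}

Merge at B6: IN[B6] = OUT[B5] = {}
Applying B6's transfer function to that IN value gives OUT[B6] (row B6 above).

Answer: {b*b, b*f}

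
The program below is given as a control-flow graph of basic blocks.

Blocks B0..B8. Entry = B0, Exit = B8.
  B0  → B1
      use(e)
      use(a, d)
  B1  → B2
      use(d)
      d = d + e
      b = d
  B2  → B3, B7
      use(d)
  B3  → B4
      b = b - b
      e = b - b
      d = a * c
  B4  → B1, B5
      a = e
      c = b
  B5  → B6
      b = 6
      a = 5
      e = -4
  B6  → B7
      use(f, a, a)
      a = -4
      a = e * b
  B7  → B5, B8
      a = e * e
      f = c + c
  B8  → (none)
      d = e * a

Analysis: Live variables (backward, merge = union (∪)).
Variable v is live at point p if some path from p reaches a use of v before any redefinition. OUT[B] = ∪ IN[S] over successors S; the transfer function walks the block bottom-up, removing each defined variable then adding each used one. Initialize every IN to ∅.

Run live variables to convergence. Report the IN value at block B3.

Answer: {a, b, c, f}

Derivation:
Fixpoint table:
  B0:  IN={a, c, d, e, f}  OUT={a, c, d, e, f}
  B1:  IN={a, c, d, e, f}  OUT={a, b, c, d, e, f}
  B2:  IN={a, b, c, d, e, f}  OUT={a, b, c, e, f}
  B3:  IN={a, b, c, f}  OUT={b, d, e, f}
  B4:  IN={b, d, e, f}  OUT={a, c, d, e, f}
  B5:  IN={c, f}  OUT={a, b, c, e, f}
  B6:  IN={a, b, c, e, f}  OUT={c, e}
  B7:  IN={c, e}  OUT={a, c, e, f}
  B8:  IN={a, e}  OUT={}

Merge at B3: OUT[B3] = IN[B4] = {b, d, e, f}
Applying B3's transfer function to that OUT value gives IN[B3] (row B3 above).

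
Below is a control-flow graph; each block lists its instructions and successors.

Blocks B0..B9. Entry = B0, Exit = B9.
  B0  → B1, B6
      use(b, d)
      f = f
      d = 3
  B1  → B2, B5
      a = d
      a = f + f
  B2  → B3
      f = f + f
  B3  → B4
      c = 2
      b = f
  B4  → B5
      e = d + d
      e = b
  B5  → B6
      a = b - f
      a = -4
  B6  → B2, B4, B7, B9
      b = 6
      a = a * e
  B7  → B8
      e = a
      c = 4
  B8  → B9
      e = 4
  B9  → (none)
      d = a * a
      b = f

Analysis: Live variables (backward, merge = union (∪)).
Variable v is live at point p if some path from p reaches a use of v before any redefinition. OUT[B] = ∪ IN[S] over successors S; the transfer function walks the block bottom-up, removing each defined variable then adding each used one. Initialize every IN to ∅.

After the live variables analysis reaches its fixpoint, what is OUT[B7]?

Converged values:
  B0: | IN={a, b, d, e, f} | OUT={a, b, d, e, f}
  B1: | IN={b, d, e, f} | OUT={b, d, e, f}
  B2: | IN={d, f} | OUT={d, f}
  B3: | IN={d, f} | OUT={b, d, f}
  B4: | IN={b, d, f} | OUT={b, d, e, f}
  B5: | IN={b, d, e, f} | OUT={a, d, e, f}
  B6: | IN={a, d, e, f} | OUT={a, b, d, f}
  B7: | IN={a, f} | OUT={a, f}
  B8: | IN={a, f} | OUT={a, f}
  B9: | IN={a, f} | OUT={}

Merge at B7: OUT[B7] = IN[B8] = {a, f}

Answer: {a, f}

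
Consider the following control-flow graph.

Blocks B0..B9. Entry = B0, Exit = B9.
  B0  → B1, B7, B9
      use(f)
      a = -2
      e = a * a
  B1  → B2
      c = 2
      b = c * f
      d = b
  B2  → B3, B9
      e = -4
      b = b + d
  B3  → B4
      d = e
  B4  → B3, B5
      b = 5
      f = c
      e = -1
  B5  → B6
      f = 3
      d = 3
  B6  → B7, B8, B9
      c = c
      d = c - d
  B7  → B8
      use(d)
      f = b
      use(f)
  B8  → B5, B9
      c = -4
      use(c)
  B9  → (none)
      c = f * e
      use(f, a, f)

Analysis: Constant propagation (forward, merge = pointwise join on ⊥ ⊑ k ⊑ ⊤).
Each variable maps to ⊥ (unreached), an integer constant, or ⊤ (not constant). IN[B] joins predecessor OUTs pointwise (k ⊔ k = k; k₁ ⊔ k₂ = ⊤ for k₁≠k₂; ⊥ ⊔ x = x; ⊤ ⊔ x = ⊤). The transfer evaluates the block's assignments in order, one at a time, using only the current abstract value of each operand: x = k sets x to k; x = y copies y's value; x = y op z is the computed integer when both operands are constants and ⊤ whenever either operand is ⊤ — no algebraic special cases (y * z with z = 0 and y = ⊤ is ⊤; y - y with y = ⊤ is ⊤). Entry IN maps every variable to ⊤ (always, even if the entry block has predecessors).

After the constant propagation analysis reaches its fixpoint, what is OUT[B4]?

Converged values:
  B0:  IN=(all ⊤)  OUT={a:-2, e:4; rest ⊤}
  B1:  IN={a:-2, e:4; rest ⊤}  OUT={a:-2, c:2, e:4; rest ⊤}
  B2:  IN={a:-2, c:2, e:4; rest ⊤}  OUT={a:-2, c:2, e:-4; rest ⊤}
  B3:  IN={a:-2, c:2; rest ⊤}  OUT={a:-2, c:2; rest ⊤}
  B4:  IN={a:-2, c:2; rest ⊤}  OUT={a:-2, b:5, c:2, e:-1, f:2; rest ⊤}
  B5:  IN={a:-2; rest ⊤}  OUT={a:-2, d:3, f:3; rest ⊤}
  B6:  IN={a:-2, d:3, f:3; rest ⊤}  OUT={a:-2, f:3; rest ⊤}
  B7:  IN={a:-2; rest ⊤}  OUT={a:-2; rest ⊤}
  B8:  IN={a:-2; rest ⊤}  OUT={a:-2, c:-4; rest ⊤}
  B9:  IN={a:-2; rest ⊤}  OUT={a:-2; rest ⊤}

Merge at B4: IN[B4] = OUT[B3] = {a: -2, b: ⊤, c: 2, d: ⊤, e: ⊤, f: ⊤}
Applying B4's transfer function to that IN value gives OUT[B4] (row B4 above).

Answer: {a: -2, b: 5, c: 2, d: ⊤, e: -1, f: 2}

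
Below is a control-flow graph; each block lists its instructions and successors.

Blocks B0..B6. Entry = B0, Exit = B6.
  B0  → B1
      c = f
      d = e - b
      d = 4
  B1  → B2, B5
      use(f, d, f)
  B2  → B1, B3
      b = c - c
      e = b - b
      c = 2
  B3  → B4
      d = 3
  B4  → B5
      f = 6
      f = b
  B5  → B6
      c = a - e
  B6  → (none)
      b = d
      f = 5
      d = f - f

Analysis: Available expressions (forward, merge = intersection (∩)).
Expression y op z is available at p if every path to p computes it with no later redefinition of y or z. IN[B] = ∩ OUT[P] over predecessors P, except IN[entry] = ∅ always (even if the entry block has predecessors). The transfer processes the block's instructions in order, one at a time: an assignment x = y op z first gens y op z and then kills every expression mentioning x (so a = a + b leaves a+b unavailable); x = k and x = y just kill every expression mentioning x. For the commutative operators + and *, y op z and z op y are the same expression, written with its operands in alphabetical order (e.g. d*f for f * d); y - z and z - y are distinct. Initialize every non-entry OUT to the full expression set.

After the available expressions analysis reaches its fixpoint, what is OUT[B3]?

Answer: {b-b}

Trace:
Fixpoint table:
  B0:  IN={}  OUT={e-b}
  B1:  IN={}  OUT={}
  B2:  IN={}  OUT={b-b}
  B3:  IN={b-b}  OUT={b-b}
  B4:  IN={b-b}  OUT={b-b}
  B5:  IN={}  OUT={a-e}
  B6:  IN={a-e}  OUT={a-e, f-f}

Merge at B3: IN[B3] = OUT[B2] = {b-b}
Applying B3's transfer function to that IN value gives OUT[B3] (row B3 above).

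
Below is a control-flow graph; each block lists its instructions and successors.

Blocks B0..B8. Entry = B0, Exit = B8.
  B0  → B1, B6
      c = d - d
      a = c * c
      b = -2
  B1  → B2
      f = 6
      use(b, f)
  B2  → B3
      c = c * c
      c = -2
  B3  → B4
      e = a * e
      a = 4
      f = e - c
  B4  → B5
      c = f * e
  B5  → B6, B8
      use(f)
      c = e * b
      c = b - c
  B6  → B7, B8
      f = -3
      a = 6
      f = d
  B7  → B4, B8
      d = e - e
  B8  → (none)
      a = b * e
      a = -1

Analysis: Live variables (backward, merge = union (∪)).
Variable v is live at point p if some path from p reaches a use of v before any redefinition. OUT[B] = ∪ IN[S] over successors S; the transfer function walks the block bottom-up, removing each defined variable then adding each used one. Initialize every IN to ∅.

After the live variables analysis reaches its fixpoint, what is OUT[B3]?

Per-block solution:
  B0: | IN={d, e} | OUT={a, b, c, d, e}
  B1: | IN={a, b, c, d, e} | OUT={a, b, c, d, e}
  B2: | IN={a, b, c, d, e} | OUT={a, b, c, d, e}
  B3: | IN={a, b, c, d, e} | OUT={b, d, e, f}
  B4: | IN={b, d, e, f} | OUT={b, d, e, f}
  B5: | IN={b, d, e, f} | OUT={b, d, e}
  B6: | IN={b, d, e} | OUT={b, e, f}
  B7: | IN={b, e, f} | OUT={b, d, e, f}
  B8: | IN={b, e} | OUT={}

Merge at B3: OUT[B3] = IN[B4] = {b, d, e, f}

Answer: {b, d, e, f}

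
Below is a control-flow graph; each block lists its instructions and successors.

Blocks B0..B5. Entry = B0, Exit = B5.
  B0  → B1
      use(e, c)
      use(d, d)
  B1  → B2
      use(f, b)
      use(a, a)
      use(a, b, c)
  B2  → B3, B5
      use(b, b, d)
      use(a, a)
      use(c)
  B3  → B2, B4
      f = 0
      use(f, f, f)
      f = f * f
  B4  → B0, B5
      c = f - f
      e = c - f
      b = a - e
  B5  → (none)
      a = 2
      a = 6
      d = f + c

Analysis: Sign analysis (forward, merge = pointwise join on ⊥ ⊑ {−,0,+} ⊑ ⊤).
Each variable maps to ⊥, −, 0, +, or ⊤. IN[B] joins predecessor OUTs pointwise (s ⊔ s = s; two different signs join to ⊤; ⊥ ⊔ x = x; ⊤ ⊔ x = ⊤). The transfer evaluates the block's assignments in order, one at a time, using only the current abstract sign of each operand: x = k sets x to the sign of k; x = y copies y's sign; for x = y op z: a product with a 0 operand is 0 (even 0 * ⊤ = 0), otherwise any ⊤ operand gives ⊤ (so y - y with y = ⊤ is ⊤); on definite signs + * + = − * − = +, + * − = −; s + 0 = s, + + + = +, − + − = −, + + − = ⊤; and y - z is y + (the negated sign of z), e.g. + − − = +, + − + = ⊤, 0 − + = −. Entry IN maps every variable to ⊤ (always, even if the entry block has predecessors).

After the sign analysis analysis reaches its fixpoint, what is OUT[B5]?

Converged values:
  B0: | IN=(all ⊤) | OUT=(all ⊤)
  B1: | IN=(all ⊤) | OUT=(all ⊤)
  B2: | IN=(all ⊤) | OUT=(all ⊤)
  B3: | IN=(all ⊤) | OUT={f:0; rest ⊤}
  B4: | IN={f:0; rest ⊤} | OUT={c:0, e:0, f:0; rest ⊤}
  B5: | IN=(all ⊤) | OUT={a:+; rest ⊤}

Merge at B5: IN[B5] = OUT[B2] ⊔ OUT[B4] = {a: ⊤, b: ⊤, c: ⊤, d: ⊤, e: ⊤, f: ⊤}
Applying B5's transfer function to that IN value gives OUT[B5] (row B5 above).

Answer: {a: +, b: ⊤, c: ⊤, d: ⊤, e: ⊤, f: ⊤}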